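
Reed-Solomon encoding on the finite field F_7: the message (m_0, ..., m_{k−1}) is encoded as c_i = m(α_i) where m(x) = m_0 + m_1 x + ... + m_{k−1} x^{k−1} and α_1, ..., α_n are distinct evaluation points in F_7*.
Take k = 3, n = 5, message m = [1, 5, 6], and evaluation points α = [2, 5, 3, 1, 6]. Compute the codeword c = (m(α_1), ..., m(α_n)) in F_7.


c = [0, 1, 0, 5, 2]

Message polynomial: m(x) = 1 + 5·x + 6·x^2 (mod 7).
For each evaluation point α_i, compute m(α_i) mod 7:
  α_1 = 2: Horner steps 6 → 3 → 0, so m(2) = 0.
  α_2 = 5: Horner steps 6 → 0 → 1, so m(5) = 1.
  α_3 = 3: Horner steps 6 → 2 → 0, so m(3) = 0.
  α_4 = 1: Horner steps 6 → 4 → 5, so m(1) = 5.
  α_5 = 6: Horner steps 6 → 6 → 2, so m(6) = 2.
Codeword c = [0, 1, 0, 5, 2] ∈ F_7^5.


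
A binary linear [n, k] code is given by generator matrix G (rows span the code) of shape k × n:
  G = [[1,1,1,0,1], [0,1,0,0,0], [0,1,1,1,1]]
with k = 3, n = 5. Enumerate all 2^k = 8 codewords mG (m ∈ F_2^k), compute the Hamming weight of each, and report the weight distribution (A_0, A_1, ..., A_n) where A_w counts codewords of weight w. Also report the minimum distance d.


Weight distribution: A_0 = 1, A_1 = 1, A_2 = 1, A_3 = 3, A_4 = 2. Minimum distance d = 1.

Enumerate all 2^3 = 8 messages m ∈ F_2^3.
For each, compute codeword c = mG in F_2^5, then tally its weight.
  m = 000 → c = 00000, weight = 0.
  m = 100 → c = 11101, weight = 4.
  m = 010 → c = 01000, weight = 1.
  m = 110 → c = 10101, weight = 3.
  m = 001 → c = 01111, weight = 4.
  m = 101 → c = 10010, weight = 2.
  m = 011 → c = 00111, weight = 3.
  m = 111 → c = 11010, weight = 3.
Tally weights:
  weight 0: 1 codewords.
  weight 1: 1 codewords.
  weight 2: 1 codewords.
  weight 3: 3 codewords.
  weight 4: 2 codewords.
Minimum distance d = smallest w > 0 with A_w > 0 = 1.
Sanity: Σ A_w = 8 = 2^3 = 8 ✓.


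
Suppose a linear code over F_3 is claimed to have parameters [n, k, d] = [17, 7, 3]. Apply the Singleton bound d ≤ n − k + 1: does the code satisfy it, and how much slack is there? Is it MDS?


Singleton RHS = n − k + 1 = 11, slack = 8, bound satisfied, not MDS.

Singleton bound: d ≤ n − k + 1.
Here n = 17, k = 7, so n − k + 1 = 11.
Given d = 3, check d ≤ 11: YES.
Slack = (n − k + 1) − d = 8.
The code is NOT MDS (slack = 8 > 0).
Description: the claimed parameters are [17, 7, 3]_3; such a code would be non-MDS.


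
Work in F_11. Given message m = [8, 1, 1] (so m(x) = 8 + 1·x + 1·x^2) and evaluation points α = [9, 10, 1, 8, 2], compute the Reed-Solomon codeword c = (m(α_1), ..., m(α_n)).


c = [10, 8, 10, 3, 3]

Message polynomial: m(x) = 8 + 1·x + 1·x^2 (mod 11).
For each evaluation point α_i, compute m(α_i) mod 11:
  α_1 = 9: Horner steps 1 → 10 → 10, so m(9) = 10.
  α_2 = 10: Horner steps 1 → 0 → 8, so m(10) = 8.
  α_3 = 1: Horner steps 1 → 2 → 10, so m(1) = 10.
  α_4 = 8: Horner steps 1 → 9 → 3, so m(8) = 3.
  α_5 = 2: Horner steps 1 → 3 → 3, so m(2) = 3.
Codeword c = [10, 8, 10, 3, 3] ∈ F_11^5.


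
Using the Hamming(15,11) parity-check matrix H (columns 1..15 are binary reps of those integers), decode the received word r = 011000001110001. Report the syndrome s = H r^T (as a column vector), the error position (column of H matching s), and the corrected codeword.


s = (0, 1, 1, 0)^T, error position = 6, corrected codeword c = 011001001110001

Compute s = H r^T mod 2 one row at a time:
  s_1 = 0 + 1 + 1 + 1 + 0 + 0 + 0 + 1 = 4 ≡ 0 (mod 2).
  s_2 = 0 + 0 + 0 + 0 + 0 + 0 + 0 + 1 = 1 ≡ 1 (mod 2).
  s_3 = 1 + 1 + 0 + 0 + 1 + 1 + 0 + 1 = 5 ≡ 1 (mod 2).
  s_4 = 0 + 1 + 0 + 0 + 1 + 1 + 0 + 1 = 4 ≡ 0 (mod 2).
s = (0, 1, 1, 0)^T — this equals column 6 of H (binary 0110), so error is at position 6.
Correct: flip bit 6 of r = 011000001110001 to get c = 011001001110001.


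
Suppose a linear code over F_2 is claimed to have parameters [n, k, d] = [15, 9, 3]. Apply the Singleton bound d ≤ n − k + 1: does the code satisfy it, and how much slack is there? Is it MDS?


Singleton RHS = n − k + 1 = 7, slack = 4, bound satisfied, not MDS.

Singleton bound: d ≤ n − k + 1.
Here n = 15, k = 9, so n − k + 1 = 7.
Given d = 3, check d ≤ 7: YES.
Slack = (n − k + 1) − d = 4.
The code is NOT MDS (slack = 4 > 0).
Description: the claimed parameters are [15, 9, 3]_2; such a code would be non-MDS.


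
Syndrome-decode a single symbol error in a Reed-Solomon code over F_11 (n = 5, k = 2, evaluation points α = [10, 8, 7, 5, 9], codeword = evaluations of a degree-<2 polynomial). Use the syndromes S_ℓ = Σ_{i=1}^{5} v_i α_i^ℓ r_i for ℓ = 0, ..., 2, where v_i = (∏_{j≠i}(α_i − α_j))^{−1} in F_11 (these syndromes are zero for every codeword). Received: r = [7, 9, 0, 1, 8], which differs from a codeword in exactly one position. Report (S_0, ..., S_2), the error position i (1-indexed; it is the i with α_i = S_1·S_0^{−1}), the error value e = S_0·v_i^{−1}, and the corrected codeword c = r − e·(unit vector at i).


S = (10, 4, 6), error at position 3, error magnitude e = 1, c = [7, 9, 10, 1, 8].

Step 1: column multipliers v_i = (∏_{j≠i}(α_i − α_j))^{−1} mod 11.
  i = 1 (α = 10): (10−8)(10−7)(10−5)(10−9) = 2·3·5·1 = 30 ≡ 8, so v_1 = 8^{−1} = 7 (mod 11).
  i = 2 (α = 8): (8−10)(8−7)(8−5)(8−9) = (−2)·1·3·(−1) = 6 ≡ 6, so v_2 = 6^{−1} = 2 (mod 11).
  i = 3 (α = 7): (7−10)(7−8)(7−5)(7−9) = (−3)·(−1)·2·(−2) = −12 ≡ 10, so v_3 = 10^{−1} = 10 (mod 11).
  i = 4 (α = 5): (5−10)(5−8)(5−7)(5−9) = (−5)·(−3)·(−2)·(−4) = 120 ≡ 10, so v_4 = 10^{−1} = 10 (mod 11).
  i = 5 (α = 9): (9−10)(9−8)(9−7)(9−5) = (−1)·1·2·4 = −8 ≡ 3, so v_5 = 3^{−1} = 4 (mod 11).
  v = [7, 2, 10, 10, 4].
Step 2: syndromes of r = [7, 9, 0, 1, 8] (all sums mod 11).
  S_0 = Σ v_i r_i = 7·7 + 2·9 + 10·0 + 10·1 + 4·8 = 109 ≡ 10.
  S_1 = Σ v_i α_i r_i = 7·10·7 + 2·8·9 + 10·7·0 + 10·5·1 + 4·9·8 = 972 ≡ 4.
  α_i^2 mod 11 = [1, 9, 5, 3, 4].
  S_2 = Σ v_i α_i^2 r_i = 7·1·7 + 2·9·9 + 10·5·0 + 10·3·1 + 4·4·8 = 369 ≡ 6.
  S = (10, 4, 6) ≠ 0, so r is not a codeword (an error is present).
Step 3: locate the error. For a single error e at position i, S_ℓ = v_i·e·α_i^ℓ, so α_err = S_1/S_0.
  S_0^{−1} = 10^{−1} = 10 (mod 11), so α_err = 4·10 = 40 ≡ 7 = α_3. Error position i = 3.
  Consistency check: S_2/S_1 = 6·3 = 18 ≡ 7 = α_err ✓ (single-error assumption holds).
Step 4: error magnitude e = S_0/v_3 = S_0·∏_{j≠3}(α_3 − α_j) = 10·10 = 100 ≡ 1 (mod 11).
Step 5: correct position 3: c_3 = r_3 − e = 0 − 1 ≡ 10 (mod 11). Hence c = [7, 9, 10, 1, 8].
  Check: interpolating c through the α_i gives m(x) = 6 + 10·x (degree < 2) with m(α_i) = c_i for every i, so c is indeed a codeword.


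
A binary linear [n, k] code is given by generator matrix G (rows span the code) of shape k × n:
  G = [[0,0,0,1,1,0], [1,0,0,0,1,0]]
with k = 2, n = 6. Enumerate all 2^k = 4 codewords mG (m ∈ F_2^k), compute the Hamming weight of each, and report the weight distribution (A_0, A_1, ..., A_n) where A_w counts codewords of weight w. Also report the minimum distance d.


Weight distribution: A_0 = 1, A_2 = 3. Minimum distance d = 2.

Enumerate all 2^2 = 4 messages m ∈ F_2^2.
For each, compute codeword c = mG in F_2^6, then tally its weight.
  m = 00 → c = 000000, weight = 0.
  m = 10 → c = 000110, weight = 2.
  m = 01 → c = 100010, weight = 2.
  m = 11 → c = 100100, weight = 2.
Tally weights:
  weight 0: 1 codewords.
  weight 2: 3 codewords.
Minimum distance d = smallest w > 0 with A_w > 0 = 2.
Sanity: Σ A_w = 4 = 2^2 = 4 ✓.


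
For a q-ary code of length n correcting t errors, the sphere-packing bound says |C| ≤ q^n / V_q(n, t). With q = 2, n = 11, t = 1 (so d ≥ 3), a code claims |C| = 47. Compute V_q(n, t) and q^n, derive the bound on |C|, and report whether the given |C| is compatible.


V_q(n, t) = 12, q^n = 2048, Hamming bound = 170, |C| = 47 ≤ bound (satisfied).

Step 1: Compute V_q(n, t) = Σ_{j=0}^1 C(n, j) (q−1)^j.
  j = 0: C(11,0)·(1)^0 = 1·1 = 1.
  j = 1: C(11,1)·(1)^1 = 11·1 = 11.
  V_q(n, t) = 1 + 11 = 12.
Step 2: q^n = 2^11 = 2048.
Step 3: Hamming bound ⌊q^n / V_q(n,t)⌋ = ⌊2048/12⌋ = 170.
Step 4: Compare |C| = 47 to 170: satisfied.
The claimed |C| lies below the Hamming bound.


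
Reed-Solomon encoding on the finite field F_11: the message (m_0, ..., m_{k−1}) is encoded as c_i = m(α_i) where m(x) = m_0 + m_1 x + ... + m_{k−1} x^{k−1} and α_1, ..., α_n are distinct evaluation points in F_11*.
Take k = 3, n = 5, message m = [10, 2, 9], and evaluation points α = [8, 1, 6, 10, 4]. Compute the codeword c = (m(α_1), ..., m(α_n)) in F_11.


c = [8, 10, 5, 6, 8]

Message polynomial: m(x) = 10 + 2·x + 9·x^2 (mod 11).
For each evaluation point α_i, compute m(α_i) mod 11:
  α_1 = 8: Horner steps 9 → 8 → 8, so m(8) = 8.
  α_2 = 1: Horner steps 9 → 0 → 10, so m(1) = 10.
  α_3 = 6: Horner steps 9 → 1 → 5, so m(6) = 5.
  α_4 = 10: Horner steps 9 → 4 → 6, so m(10) = 6.
  α_5 = 4: Horner steps 9 → 5 → 8, so m(4) = 8.
Codeword c = [8, 10, 5, 6, 8] ∈ F_11^5.


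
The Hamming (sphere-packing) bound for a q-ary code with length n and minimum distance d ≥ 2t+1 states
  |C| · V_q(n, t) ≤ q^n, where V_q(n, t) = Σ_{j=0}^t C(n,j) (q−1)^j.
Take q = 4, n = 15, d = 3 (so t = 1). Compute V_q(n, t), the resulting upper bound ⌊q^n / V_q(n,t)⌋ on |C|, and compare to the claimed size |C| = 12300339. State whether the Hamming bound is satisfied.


V_q(n, t) = 46, q^n = 1073741824, Hamming bound = 23342213, |C| = 12300339 ≤ bound (satisfied).

Step 1: Compute V_q(n, t) = Σ_{j=0}^1 C(n, j) (q−1)^j.
  j = 0: C(15,0)·(3)^0 = 1·1 = 1.
  j = 1: C(15,1)·(3)^1 = 15·3 = 45.
  V_q(n, t) = 1 + 45 = 46.
Step 2: q^n = 4^15 = 1073741824.
Step 3: Hamming bound ⌊q^n / V_q(n,t)⌋ = ⌊1073741824/46⌋ = 23342213.
Step 4: Compare |C| = 12300339 to 23342213: satisfied.
The claimed |C| lies below the Hamming bound.


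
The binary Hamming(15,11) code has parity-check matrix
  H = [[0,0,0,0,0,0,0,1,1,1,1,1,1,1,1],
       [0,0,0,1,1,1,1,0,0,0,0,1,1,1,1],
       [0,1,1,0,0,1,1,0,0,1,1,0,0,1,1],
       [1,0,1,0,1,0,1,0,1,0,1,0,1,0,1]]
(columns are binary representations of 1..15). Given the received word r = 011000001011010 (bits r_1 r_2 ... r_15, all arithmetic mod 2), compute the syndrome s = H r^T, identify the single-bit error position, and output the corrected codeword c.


s = (0, 0, 0, 1)^T, error position = 1, corrected codeword c = 111000001011010

Compute s = H r^T mod 2 one row at a time:
  s_1 = 0 + 1 + 0 + 1 + 1 + 0 + 1 + 0 = 4 ≡ 0 (mod 2).
  s_2 = 0 + 0 + 0 + 0 + 1 + 0 + 1 + 0 = 2 ≡ 0 (mod 2).
  s_3 = 1 + 1 + 0 + 0 + 0 + 1 + 1 + 0 = 4 ≡ 0 (mod 2).
  s_4 = 0 + 1 + 0 + 0 + 1 + 1 + 0 + 0 = 3 ≡ 1 (mod 2).
s = (0, 0, 0, 1)^T — this equals column 1 of H (binary 0001), so error is at position 1.
Correct: flip bit 1 of r = 011000001011010 to get c = 111000001011010.


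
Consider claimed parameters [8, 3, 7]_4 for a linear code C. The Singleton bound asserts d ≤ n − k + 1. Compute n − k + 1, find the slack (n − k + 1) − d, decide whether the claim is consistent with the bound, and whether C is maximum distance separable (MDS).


Singleton RHS = n − k + 1 = 6, slack = -1, bound violated (no such code; not MDS).

Singleton bound: d ≤ n − k + 1.
Here n = 8, k = 3, so n − k + 1 = 6.
Given d = 7, check d ≤ 6: NO.
Slack = (n − k + 1) − d = -1.
The slack is negative: d = 7 exceeds n − k + 1 = 6 by 1, so the Singleton bound is violated and no linear [8, 3, 7]_4 code can exist. In particular it is not MDS (MDS requires d = n − k + 1 exactly).
Description: the claimed parameters are [8, 3, 7]_4; such a code would be impossible (violates the Singleton bound).


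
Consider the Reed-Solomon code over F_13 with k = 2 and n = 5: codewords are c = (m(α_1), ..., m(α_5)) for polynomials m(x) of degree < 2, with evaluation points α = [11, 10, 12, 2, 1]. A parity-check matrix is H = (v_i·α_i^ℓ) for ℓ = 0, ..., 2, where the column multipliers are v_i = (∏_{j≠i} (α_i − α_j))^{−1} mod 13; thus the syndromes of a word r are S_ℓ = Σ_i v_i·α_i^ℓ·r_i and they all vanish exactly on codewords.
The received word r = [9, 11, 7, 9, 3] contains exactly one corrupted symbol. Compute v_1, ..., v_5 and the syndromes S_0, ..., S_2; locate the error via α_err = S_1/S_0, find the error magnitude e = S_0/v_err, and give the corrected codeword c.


S = (1, 2, 4), error at position 4, error magnitude e = 8, c = [9, 11, 7, 1, 3].

Step 1: column multipliers v_i = (∏_{j≠i}(α_i − α_j))^{−1} mod 13.
  i = 1 (α = 11): (11−10)(11−12)(11−2)(11−1) = 1·(−1)·9·10 = −90 ≡ 1, so v_1 = 1^{−1} = 1 (mod 13).
  i = 2 (α = 10): (10−11)(10−12)(10−2)(10−1) = (−1)·(−2)·8·9 = 144 ≡ 1, so v_2 = 1^{−1} = 1 (mod 13).
  i = 3 (α = 12): (12−11)(12−10)(12−2)(12−1) = 1·2·10·11 = 220 ≡ 12, so v_3 = 12^{−1} = 12 (mod 13).
  i = 4 (α = 2): (2−11)(2−10)(2−12)(2−1) = (−9)·(−8)·(−10)·1 = −720 ≡ 8, so v_4 = 8^{−1} = 5 (mod 13).
  i = 5 (α = 1): (1−11)(1−10)(1−12)(1−2) = (−10)·(−9)·(−11)·(−1) = 990 ≡ 2, so v_5 = 2^{−1} = 7 (mod 13).
  v = [1, 1, 12, 5, 7].
Step 2: syndromes of r = [9, 11, 7, 9, 3] (all sums mod 13).
  S_0 = Σ v_i r_i = 1·9 + 1·11 + 12·7 + 5·9 + 7·3 = 170 ≡ 1.
  S_1 = Σ v_i α_i r_i = 1·11·9 + 1·10·11 + 12·12·7 + 5·2·9 + 7·1·3 = 1328 ≡ 2.
  α_i^2 mod 13 = [4, 9, 1, 4, 1].
  S_2 = Σ v_i α_i^2 r_i = 1·4·9 + 1·9·11 + 12·1·7 + 5·4·9 + 7·1·3 = 420 ≡ 4.
  S = (1, 2, 4) ≠ 0, so r is not a codeword (an error is present).
Step 3: locate the error. For a single error e at position i, S_ℓ = v_i·e·α_i^ℓ, so α_err = S_1/S_0.
  S_0^{−1} = 1^{−1} = 1 (mod 13), so α_err = 2·1 = 2 ≡ 2 = α_4. Error position i = 4.
  Consistency check: S_2/S_1 = 4·7 = 28 ≡ 2 = α_err ✓ (single-error assumption holds).
Step 4: error magnitude e = S_0/v_4 = S_0·∏_{j≠4}(α_4 − α_j) = 1·8 = 8 ≡ 8 (mod 13).
Step 5: correct position 4: c_4 = r_4 − e = 9 − 8 ≡ 1 (mod 13). Hence c = [9, 11, 7, 1, 3].
  Check: interpolating c through the α_i gives m(x) = 5 + 11·x (degree < 2) with m(α_i) = c_i for every i, so c is indeed a codeword.


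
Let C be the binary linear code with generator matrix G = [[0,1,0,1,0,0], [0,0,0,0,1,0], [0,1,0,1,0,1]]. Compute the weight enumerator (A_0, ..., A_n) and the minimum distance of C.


Weight distribution: A_0 = 1, A_1 = 2, A_2 = 2, A_3 = 2, A_4 = 1. Minimum distance d = 1.

Enumerate all 2^3 = 8 messages m ∈ F_2^3.
For each, compute codeword c = mG in F_2^6, then tally its weight.
  m = 000 → c = 000000, weight = 0.
  m = 100 → c = 010100, weight = 2.
  m = 010 → c = 000010, weight = 1.
  m = 110 → c = 010110, weight = 3.
  m = 001 → c = 010101, weight = 3.
  m = 101 → c = 000001, weight = 1.
  m = 011 → c = 010111, weight = 4.
  m = 111 → c = 000011, weight = 2.
Tally weights:
  weight 0: 1 codewords.
  weight 1: 2 codewords.
  weight 2: 2 codewords.
  weight 3: 2 codewords.
  weight 4: 1 codewords.
Minimum distance d = smallest w > 0 with A_w > 0 = 1.
Sanity: Σ A_w = 8 = 2^3 = 8 ✓.


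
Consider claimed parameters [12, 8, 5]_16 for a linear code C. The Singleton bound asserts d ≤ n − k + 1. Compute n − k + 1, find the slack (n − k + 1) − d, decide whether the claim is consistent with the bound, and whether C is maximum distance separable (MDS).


Singleton RHS = n − k + 1 = 5, slack = 0, bound satisfied, MDS.

Singleton bound: d ≤ n − k + 1.
Here n = 12, k = 8, so n − k + 1 = 5.
Given d = 5, check d ≤ 5: YES.
Slack = (n − k + 1) − d = 0.
The code is MDS (slack = 0).
Description: the claimed parameters are [12, 8, 5]_16; such a code would be MDS (meets Singleton bound).


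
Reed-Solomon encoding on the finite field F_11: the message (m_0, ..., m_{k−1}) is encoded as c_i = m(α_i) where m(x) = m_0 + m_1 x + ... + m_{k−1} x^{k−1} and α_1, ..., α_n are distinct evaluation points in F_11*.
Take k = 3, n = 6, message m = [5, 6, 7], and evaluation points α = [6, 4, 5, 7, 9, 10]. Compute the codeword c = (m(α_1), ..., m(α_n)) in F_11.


c = [7, 9, 1, 5, 10, 6]

Message polynomial: m(x) = 5 + 6·x + 7·x^2 (mod 11).
For each evaluation point α_i, compute m(α_i) mod 11:
  α_1 = 6: Horner steps 7 → 4 → 7, so m(6) = 7.
  α_2 = 4: Horner steps 7 → 1 → 9, so m(4) = 9.
  α_3 = 5: Horner steps 7 → 8 → 1, so m(5) = 1.
  α_4 = 7: Horner steps 7 → 0 → 5, so m(7) = 5.
  α_5 = 9: Horner steps 7 → 3 → 10, so m(9) = 10.
  α_6 = 10: Horner steps 7 → 10 → 6, so m(10) = 6.
Codeword c = [7, 9, 1, 5, 10, 6] ∈ F_11^6.


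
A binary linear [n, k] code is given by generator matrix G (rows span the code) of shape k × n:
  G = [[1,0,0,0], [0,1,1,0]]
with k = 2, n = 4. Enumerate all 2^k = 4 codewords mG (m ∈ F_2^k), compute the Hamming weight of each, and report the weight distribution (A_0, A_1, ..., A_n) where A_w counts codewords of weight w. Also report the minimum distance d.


Weight distribution: A_0 = 1, A_1 = 1, A_2 = 1, A_3 = 1. Minimum distance d = 1.

Enumerate all 2^2 = 4 messages m ∈ F_2^2.
For each, compute codeword c = mG in F_2^4, then tally its weight.
  m = 00 → c = 0000, weight = 0.
  m = 10 → c = 1000, weight = 1.
  m = 01 → c = 0110, weight = 2.
  m = 11 → c = 1110, weight = 3.
Tally weights:
  weight 0: 1 codewords.
  weight 1: 1 codewords.
  weight 2: 1 codewords.
  weight 3: 1 codewords.
Minimum distance d = smallest w > 0 with A_w > 0 = 1.
Sanity: Σ A_w = 4 = 2^2 = 4 ✓.


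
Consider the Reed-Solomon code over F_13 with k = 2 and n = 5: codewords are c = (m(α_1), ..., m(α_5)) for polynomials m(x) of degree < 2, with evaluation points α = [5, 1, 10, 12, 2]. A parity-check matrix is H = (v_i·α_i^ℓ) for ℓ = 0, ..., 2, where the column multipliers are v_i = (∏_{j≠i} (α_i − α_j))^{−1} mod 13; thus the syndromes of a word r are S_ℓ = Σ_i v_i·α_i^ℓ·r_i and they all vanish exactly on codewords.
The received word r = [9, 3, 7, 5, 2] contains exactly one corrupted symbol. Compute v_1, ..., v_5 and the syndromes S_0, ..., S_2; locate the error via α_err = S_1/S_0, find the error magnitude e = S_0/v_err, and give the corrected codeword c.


S = (9, 6, 4), error at position 1, error magnitude e = 10, c = [12, 3, 7, 5, 2].

Step 1: column multipliers v_i = (∏_{j≠i}(α_i − α_j))^{−1} mod 13.
  i = 1 (α = 5): (5−1)(5−10)(5−12)(5−2) = 4·(−5)·(−7)·3 = 420 ≡ 4, so v_1 = 4^{−1} = 10 (mod 13).
  i = 2 (α = 1): (1−5)(1−10)(1−12)(1−2) = (−4)·(−9)·(−11)·(−1) = 396 ≡ 6, so v_2 = 6^{−1} = 11 (mod 13).
  i = 3 (α = 10): (10−5)(10−1)(10−12)(10−2) = 5·9·(−2)·8 = −720 ≡ 8, so v_3 = 8^{−1} = 5 (mod 13).
  i = 4 (α = 12): (12−5)(12−1)(12−10)(12−2) = 7·11·2·10 = 1540 ≡ 6, so v_4 = 6^{−1} = 11 (mod 13).
  i = 5 (α = 2): (2−5)(2−1)(2−10)(2−12) = (−3)·1·(−8)·(−10) = −240 ≡ 7, so v_5 = 7^{−1} = 2 (mod 13).
  v = [10, 11, 5, 11, 2].
Step 2: syndromes of r = [9, 3, 7, 5, 2] (all sums mod 13).
  S_0 = Σ v_i r_i = 10·9 + 11·3 + 5·7 + 11·5 + 2·2 = 217 ≡ 9.
  S_1 = Σ v_i α_i r_i = 10·5·9 + 11·1·3 + 5·10·7 + 11·12·5 + 2·2·2 = 1501 ≡ 6.
  α_i^2 mod 13 = [12, 1, 9, 1, 4].
  S_2 = Σ v_i α_i^2 r_i = 10·12·9 + 11·1·3 + 5·9·7 + 11·1·5 + 2·4·2 = 1499 ≡ 4.
  S = (9, 6, 4) ≠ 0, so r is not a codeword (an error is present).
Step 3: locate the error. For a single error e at position i, S_ℓ = v_i·e·α_i^ℓ, so α_err = S_1/S_0.
  S_0^{−1} = 9^{−1} = 3 (mod 13), so α_err = 6·3 = 18 ≡ 5 = α_1. Error position i = 1.
  Consistency check: S_2/S_1 = 4·11 = 44 ≡ 5 = α_err ✓ (single-error assumption holds).
Step 4: error magnitude e = S_0/v_1 = S_0·∏_{j≠1}(α_1 − α_j) = 9·4 = 36 ≡ 10 (mod 13).
Step 5: correct position 1: c_1 = r_1 − e = 9 − 10 ≡ 12 (mod 13). Hence c = [12, 3, 7, 5, 2].
  Check: interpolating c through the α_i gives m(x) = 4 + 12·x (degree < 2) with m(α_i) = c_i for every i, so c is indeed a codeword.


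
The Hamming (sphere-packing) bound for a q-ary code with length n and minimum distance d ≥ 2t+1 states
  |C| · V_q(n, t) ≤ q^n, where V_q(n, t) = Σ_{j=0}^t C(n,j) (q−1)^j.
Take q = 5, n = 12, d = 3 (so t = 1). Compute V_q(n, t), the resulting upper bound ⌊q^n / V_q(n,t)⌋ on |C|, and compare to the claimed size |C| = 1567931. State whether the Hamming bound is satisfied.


V_q(n, t) = 49, q^n = 244140625, Hamming bound = 4982461, |C| = 1567931 ≤ bound (satisfied).

Step 1: Compute V_q(n, t) = Σ_{j=0}^1 C(n, j) (q−1)^j.
  j = 0: C(12,0)·(4)^0 = 1·1 = 1.
  j = 1: C(12,1)·(4)^1 = 12·4 = 48.
  V_q(n, t) = 1 + 48 = 49.
Step 2: q^n = 5^12 = 244140625.
Step 3: Hamming bound ⌊q^n / V_q(n,t)⌋ = ⌊244140625/49⌋ = 4982461.
Step 4: Compare |C| = 1567931 to 4982461: satisfied.
The claimed |C| lies below the Hamming bound.


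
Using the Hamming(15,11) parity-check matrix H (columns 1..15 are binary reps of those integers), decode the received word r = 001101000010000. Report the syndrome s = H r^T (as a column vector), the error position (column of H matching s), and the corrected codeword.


s = (1, 0, 1, 0)^T, error position = 10, corrected codeword c = 001101000110000

Compute s = H r^T mod 2 one row at a time:
  s_1 = 0 + 0 + 0 + 1 + 0 + 0 + 0 + 0 = 1 ≡ 1 (mod 2).
  s_2 = 1 + 0 + 1 + 0 + 0 + 0 + 0 + 0 = 2 ≡ 0 (mod 2).
  s_3 = 0 + 1 + 1 + 0 + 0 + 1 + 0 + 0 = 3 ≡ 1 (mod 2).
  s_4 = 0 + 1 + 0 + 0 + 0 + 1 + 0 + 0 = 2 ≡ 0 (mod 2).
s = (1, 0, 1, 0)^T — this equals column 10 of H (binary 1010), so error is at position 10.
Correct: flip bit 10 of r = 001101000010000 to get c = 001101000110000.


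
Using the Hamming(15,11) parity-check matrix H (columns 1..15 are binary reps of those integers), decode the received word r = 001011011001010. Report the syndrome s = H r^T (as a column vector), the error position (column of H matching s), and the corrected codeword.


s = (0, 0, 1, 1)^T, error position = 3, corrected codeword c = 000011011001010

Compute s = H r^T mod 2 one row at a time:
  s_1 = 1 + 1 + 0 + 0 + 1 + 0 + 1 + 0 = 4 ≡ 0 (mod 2).
  s_2 = 0 + 1 + 1 + 0 + 1 + 0 + 1 + 0 = 4 ≡ 0 (mod 2).
  s_3 = 0 + 1 + 1 + 0 + 0 + 0 + 1 + 0 = 3 ≡ 1 (mod 2).
  s_4 = 0 + 1 + 1 + 0 + 1 + 0 + 0 + 0 = 3 ≡ 1 (mod 2).
s = (0, 0, 1, 1)^T — this equals column 3 of H (binary 0011), so error is at position 3.
Correct: flip bit 3 of r = 001011011001010 to get c = 000011011001010.


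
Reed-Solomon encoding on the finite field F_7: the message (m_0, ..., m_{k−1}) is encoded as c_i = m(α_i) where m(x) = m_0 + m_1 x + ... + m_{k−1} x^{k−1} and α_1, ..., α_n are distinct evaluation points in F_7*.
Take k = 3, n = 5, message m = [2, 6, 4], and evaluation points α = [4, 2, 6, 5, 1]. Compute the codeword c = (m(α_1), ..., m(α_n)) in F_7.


c = [6, 2, 0, 6, 5]

Message polynomial: m(x) = 2 + 6·x + 4·x^2 (mod 7).
For each evaluation point α_i, compute m(α_i) mod 7:
  α_1 = 4: Horner steps 4 → 1 → 6, so m(4) = 6.
  α_2 = 2: Horner steps 4 → 0 → 2, so m(2) = 2.
  α_3 = 6: Horner steps 4 → 2 → 0, so m(6) = 0.
  α_4 = 5: Horner steps 4 → 5 → 6, so m(5) = 6.
  α_5 = 1: Horner steps 4 → 3 → 5, so m(1) = 5.
Codeword c = [6, 2, 0, 6, 5] ∈ F_7^5.


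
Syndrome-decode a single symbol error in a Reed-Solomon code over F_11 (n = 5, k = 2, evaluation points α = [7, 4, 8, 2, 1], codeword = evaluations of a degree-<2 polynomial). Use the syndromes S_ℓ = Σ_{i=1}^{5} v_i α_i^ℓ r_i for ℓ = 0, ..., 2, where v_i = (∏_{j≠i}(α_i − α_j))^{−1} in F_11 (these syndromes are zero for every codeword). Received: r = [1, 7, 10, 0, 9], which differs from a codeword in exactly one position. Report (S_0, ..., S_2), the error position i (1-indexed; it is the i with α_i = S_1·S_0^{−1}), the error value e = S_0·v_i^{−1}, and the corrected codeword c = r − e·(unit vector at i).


S = (8, 8, 8), error at position 5, error magnitude e = 7, c = [1, 7, 10, 0, 2].

Step 1: column multipliers v_i = (∏_{j≠i}(α_i − α_j))^{−1} mod 11.
  i = 1 (α = 7): (7−4)(7−8)(7−2)(7−1) = 3·(−1)·5·6 = −90 ≡ 9, so v_1 = 9^{−1} = 5 (mod 11).
  i = 2 (α = 4): (4−7)(4−8)(4−2)(4−1) = (−3)·(−4)·2·3 = 72 ≡ 6, so v_2 = 6^{−1} = 2 (mod 11).
  i = 3 (α = 8): (8−7)(8−4)(8−2)(8−1) = 1·4·6·7 = 168 ≡ 3, so v_3 = 3^{−1} = 4 (mod 11).
  i = 4 (α = 2): (2−7)(2−4)(2−8)(2−1) = (−5)·(−2)·(−6)·1 = −60 ≡ 6, so v_4 = 6^{−1} = 2 (mod 11).
  i = 5 (α = 1): (1−7)(1−4)(1−8)(1−2) = (−6)·(−3)·(−7)·(−1) = 126 ≡ 5, so v_5 = 5^{−1} = 9 (mod 11).
  v = [5, 2, 4, 2, 9].
Step 2: syndromes of r = [1, 7, 10, 0, 9] (all sums mod 11).
  S_0 = Σ v_i r_i = 5·1 + 2·7 + 4·10 + 2·0 + 9·9 = 140 ≡ 8.
  S_1 = Σ v_i α_i r_i = 5·7·1 + 2·4·7 + 4·8·10 + 2·2·0 + 9·1·9 = 492 ≡ 8.
  α_i^2 mod 11 = [5, 5, 9, 4, 1].
  S_2 = Σ v_i α_i^2 r_i = 5·5·1 + 2·5·7 + 4·9·10 + 2·4·0 + 9·1·9 = 536 ≡ 8.
  S = (8, 8, 8) ≠ 0, so r is not a codeword (an error is present).
Step 3: locate the error. For a single error e at position i, S_ℓ = v_i·e·α_i^ℓ, so α_err = S_1/S_0.
  S_0^{−1} = 8^{−1} = 7 (mod 11), so α_err = 8·7 = 56 ≡ 1 = α_5. Error position i = 5.
  Consistency check: S_2/S_1 = 8·7 = 56 ≡ 1 = α_err ✓ (single-error assumption holds).
Step 4: error magnitude e = S_0/v_5 = S_0·∏_{j≠5}(α_5 − α_j) = 8·5 = 40 ≡ 7 (mod 11).
Step 5: correct position 5: c_5 = r_5 − e = 9 − 7 ≡ 2 (mod 11). Hence c = [1, 7, 10, 0, 2].
  Check: interpolating c through the α_i gives m(x) = 4 + 9·x (degree < 2) with m(α_i) = c_i for every i, so c is indeed a codeword.


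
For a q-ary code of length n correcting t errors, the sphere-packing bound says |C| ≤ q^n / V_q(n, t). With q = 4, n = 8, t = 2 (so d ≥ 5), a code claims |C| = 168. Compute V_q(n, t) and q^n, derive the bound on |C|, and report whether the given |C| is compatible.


V_q(n, t) = 277, q^n = 65536, Hamming bound = 236, |C| = 168 ≤ bound (satisfied).

Step 1: Compute V_q(n, t) = Σ_{j=0}^2 C(n, j) (q−1)^j.
  j = 0: C(8,0)·(3)^0 = 1·1 = 1.
  j = 1: C(8,1)·(3)^1 = 8·3 = 24.
  j = 2: C(8,2)·(3)^2 = 28·9 = 252.
  V_q(n, t) = 1 + 24 + 252 = 277.
Step 2: q^n = 4^8 = 65536.
Step 3: Hamming bound ⌊q^n / V_q(n,t)⌋ = ⌊65536/277⌋ = 236.
Step 4: Compare |C| = 168 to 236: satisfied.
The claimed |C| lies below the Hamming bound.


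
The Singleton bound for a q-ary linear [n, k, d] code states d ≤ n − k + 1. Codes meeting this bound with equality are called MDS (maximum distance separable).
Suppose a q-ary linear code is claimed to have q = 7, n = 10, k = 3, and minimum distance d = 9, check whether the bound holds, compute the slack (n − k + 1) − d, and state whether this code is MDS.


Singleton RHS = n − k + 1 = 8, slack = -1, bound violated (no such code; not MDS).

Singleton bound: d ≤ n − k + 1.
Here n = 10, k = 3, so n − k + 1 = 8.
Given d = 9, check d ≤ 8: NO.
Slack = (n − k + 1) − d = -1.
The slack is negative: d = 9 exceeds n − k + 1 = 8 by 1, so the Singleton bound is violated and no linear [10, 3, 9]_7 code can exist. In particular it is not MDS (MDS requires d = n − k + 1 exactly).
Description: the claimed parameters are [10, 3, 9]_7; such a code would be impossible (violates the Singleton bound).


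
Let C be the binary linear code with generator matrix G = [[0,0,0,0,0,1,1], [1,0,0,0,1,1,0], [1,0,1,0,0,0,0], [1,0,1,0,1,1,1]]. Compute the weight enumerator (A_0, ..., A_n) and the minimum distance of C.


Weight distribution: A_0 = 1, A_1 = 1, A_2 = 6, A_3 = 6, A_4 = 1, A_5 = 1. Minimum distance d = 1.

Enumerate all 2^4 = 16 messages m ∈ F_2^4.
For each, compute codeword c = mG in F_2^7, then tally its weight.
  m = 0000 → c = 0000000, weight = 0.
  m = 1000 → c = 0000011, weight = 2.
  m = 0100 → c = 1000110, weight = 3.
  m = 1100 → c = 1000101, weight = 3.
  m = 0010 → c = 1010000, weight = 2.
  m = 1010 → c = 1010011, weight = 4.
  m = 0110 → c = 0010110, weight = 3.
  m = 1110 → c = 0010101, weight = 3.
  m = 0001 → c = 1010111, weight = 5.
  m = 1001 → c = 1010100, weight = 3.
  m = 0101 → c = 0010001, weight = 2.
  m = 1101 → c = 0010010, weight = 2.
  m = 0011 → c = 0000111, weight = 3.
  m = 1011 → c = 0000100, weight = 1.
  m = 0111 → c = 1000001, weight = 2.
  m = 1111 → c = 1000010, weight = 2.
Tally weights:
  weight 0: 1 codewords.
  weight 1: 1 codewords.
  weight 2: 6 codewords.
  weight 3: 6 codewords.
  weight 4: 1 codewords.
  weight 5: 1 codewords.
Minimum distance d = smallest w > 0 with A_w > 0 = 1.
Sanity: Σ A_w = 16 = 2^4 = 16 ✓.


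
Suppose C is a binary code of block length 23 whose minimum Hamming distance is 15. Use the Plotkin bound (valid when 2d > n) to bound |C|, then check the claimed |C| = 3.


Plotkin bound M ≤ 4; given |C| = 3 ≤ bound (satisfied).

Check applicability: 2d = 30, n = 23.
2d − n = 7 > 0, so Plotkin applies.
Compute d/(2d−n) = 15/7 ≈ 2.1429.
⌊d/(2d−n)⌋ = 2.
Plotkin bound: M ≤ 2·2 = 4.
Given |C| = 3, check: satisfied.
This |C| is below the Plotkin bound.


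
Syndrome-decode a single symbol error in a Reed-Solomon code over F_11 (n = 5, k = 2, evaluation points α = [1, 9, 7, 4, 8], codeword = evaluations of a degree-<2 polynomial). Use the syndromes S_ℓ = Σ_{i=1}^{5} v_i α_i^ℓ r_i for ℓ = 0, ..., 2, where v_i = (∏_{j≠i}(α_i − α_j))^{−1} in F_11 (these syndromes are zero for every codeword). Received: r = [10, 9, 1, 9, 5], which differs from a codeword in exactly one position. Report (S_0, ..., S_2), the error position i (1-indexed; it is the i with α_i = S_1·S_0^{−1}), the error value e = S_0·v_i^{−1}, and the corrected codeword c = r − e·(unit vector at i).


S = (6, 2, 8), error at position 4, error magnitude e = 9, c = [10, 9, 1, 0, 5].

Step 1: column multipliers v_i = (∏_{j≠i}(α_i − α_j))^{−1} mod 11.
  i = 1 (α = 1): (1−9)(1−7)(1−4)(1−8) = (−8)·(−6)·(−3)·(−7) = 1008 ≡ 7, so v_1 = 7^{−1} = 8 (mod 11).
  i = 2 (α = 9): (9−1)(9−7)(9−4)(9−8) = 8·2·5·1 = 80 ≡ 3, so v_2 = 3^{−1} = 4 (mod 11).
  i = 3 (α = 7): (7−1)(7−9)(7−4)(7−8) = 6·(−2)·3·(−1) = 36 ≡ 3, so v_3 = 3^{−1} = 4 (mod 11).
  i = 4 (α = 4): (4−1)(4−9)(4−7)(4−8) = 3·(−5)·(−3)·(−4) = −180 ≡ 7, so v_4 = 7^{−1} = 8 (mod 11).
  i = 5 (α = 8): (8−1)(8−9)(8−7)(8−4) = 7·(−1)·1·4 = −28 ≡ 5, so v_5 = 5^{−1} = 9 (mod 11).
  v = [8, 4, 4, 8, 9].
Step 2: syndromes of r = [10, 9, 1, 9, 5] (all sums mod 11).
  S_0 = Σ v_i r_i = 8·10 + 4·9 + 4·1 + 8·9 + 9·5 = 237 ≡ 6.
  S_1 = Σ v_i α_i r_i = 8·1·10 + 4·9·9 + 4·7·1 + 8·4·9 + 9·8·5 = 1080 ≡ 2.
  α_i^2 mod 11 = [1, 4, 5, 5, 9].
  S_2 = Σ v_i α_i^2 r_i = 8·1·10 + 4·4·9 + 4·5·1 + 8·5·9 + 9·9·5 = 1009 ≡ 8.
  S = (6, 2, 8) ≠ 0, so r is not a codeword (an error is present).
Step 3: locate the error. For a single error e at position i, S_ℓ = v_i·e·α_i^ℓ, so α_err = S_1/S_0.
  S_0^{−1} = 6^{−1} = 2 (mod 11), so α_err = 2·2 = 4 ≡ 4 = α_4. Error position i = 4.
  Consistency check: S_2/S_1 = 8·6 = 48 ≡ 4 = α_err ✓ (single-error assumption holds).
Step 4: error magnitude e = S_0/v_4 = S_0·∏_{j≠4}(α_4 − α_j) = 6·7 = 42 ≡ 9 (mod 11).
Step 5: correct position 4: c_4 = r_4 − e = 9 − 9 ≡ 0 (mod 11). Hence c = [10, 9, 1, 0, 5].
  Check: interpolating c through the α_i gives m(x) = 6 + 4·x (degree < 2) with m(α_i) = c_i for every i, so c is indeed a codeword.


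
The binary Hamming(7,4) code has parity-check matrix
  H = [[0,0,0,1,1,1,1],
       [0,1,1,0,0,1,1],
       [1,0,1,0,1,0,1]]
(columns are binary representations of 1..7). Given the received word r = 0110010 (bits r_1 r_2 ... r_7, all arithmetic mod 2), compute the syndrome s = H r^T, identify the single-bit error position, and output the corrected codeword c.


s = (1, 1, 1)^T, error position = 7, corrected codeword c = 0110011

Compute s = H r^T mod 2 one row at a time:
  s_1 = 0 + 0 + 1 + 0 = 1 ≡ 1 (mod 2).
  s_2 = 1 + 1 + 1 + 0 = 3 ≡ 1 (mod 2).
  s_3 = 0 + 1 + 0 + 0 = 1 ≡ 1 (mod 2).
s = (1, 1, 1)^T — this equals column 7 of H (binary 111), so error is at position 7.
Correct: flip bit 7 of r = 0110010 to get c = 0110011.


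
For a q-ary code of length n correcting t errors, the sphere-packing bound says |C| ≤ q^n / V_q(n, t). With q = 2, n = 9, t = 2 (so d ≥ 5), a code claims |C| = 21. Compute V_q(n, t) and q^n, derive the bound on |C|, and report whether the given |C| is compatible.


V_q(n, t) = 46, q^n = 512, Hamming bound = 11, |C| = 21 > bound (violated).

Step 1: Compute V_q(n, t) = Σ_{j=0}^2 C(n, j) (q−1)^j.
  j = 0: C(9,0)·(1)^0 = 1·1 = 1.
  j = 1: C(9,1)·(1)^1 = 9·1 = 9.
  j = 2: C(9,2)·(1)^2 = 36·1 = 36.
  V_q(n, t) = 1 + 9 + 36 = 46.
Step 2: q^n = 2^9 = 512.
Step 3: Hamming bound ⌊q^n / V_q(n,t)⌋ = ⌊512/46⌋ = 11.
Step 4: Compare |C| = 21 to 11: violated.
The claimed |C| lies above the Hamming bound, so no 2-ary code of length 9 with d ≥ 5 can have 21 codewords.


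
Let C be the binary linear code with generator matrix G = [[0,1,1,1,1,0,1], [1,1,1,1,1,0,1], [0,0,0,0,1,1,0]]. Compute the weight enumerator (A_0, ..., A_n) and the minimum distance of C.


Weight distribution: A_0 = 1, A_1 = 1, A_2 = 1, A_3 = 1, A_5 = 2, A_6 = 2. Minimum distance d = 1.

Enumerate all 2^3 = 8 messages m ∈ F_2^3.
For each, compute codeword c = mG in F_2^7, then tally its weight.
  m = 000 → c = 0000000, weight = 0.
  m = 100 → c = 0111101, weight = 5.
  m = 010 → c = 1111101, weight = 6.
  m = 110 → c = 1000000, weight = 1.
  m = 001 → c = 0000110, weight = 2.
  m = 101 → c = 0111011, weight = 5.
  m = 011 → c = 1111011, weight = 6.
  m = 111 → c = 1000110, weight = 3.
Tally weights:
  weight 0: 1 codewords.
  weight 1: 1 codewords.
  weight 2: 1 codewords.
  weight 3: 1 codewords.
  weight 5: 2 codewords.
  weight 6: 2 codewords.
Minimum distance d = smallest w > 0 with A_w > 0 = 1.
Sanity: Σ A_w = 8 = 2^3 = 8 ✓.


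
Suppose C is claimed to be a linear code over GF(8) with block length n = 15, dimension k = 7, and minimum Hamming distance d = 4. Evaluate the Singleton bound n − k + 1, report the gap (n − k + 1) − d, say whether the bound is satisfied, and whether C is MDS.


Singleton RHS = n − k + 1 = 9, slack = 5, bound satisfied, not MDS.

Singleton bound: d ≤ n − k + 1.
Here n = 15, k = 7, so n − k + 1 = 9.
Given d = 4, check d ≤ 9: YES.
Slack = (n − k + 1) − d = 5.
The code is NOT MDS (slack = 5 > 0).
Description: the claimed parameters are [15, 7, 4]_8; such a code would be non-MDS.


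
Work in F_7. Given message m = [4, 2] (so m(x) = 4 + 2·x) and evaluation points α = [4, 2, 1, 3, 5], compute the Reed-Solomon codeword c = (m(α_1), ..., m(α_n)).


c = [5, 1, 6, 3, 0]

Message polynomial: m(x) = 4 + 2·x (mod 7).
For each evaluation point α_i, compute m(α_i) mod 7:
  α_1 = 4: Horner steps 2 → 5, so m(4) = 5.
  α_2 = 2: Horner steps 2 → 1, so m(2) = 1.
  α_3 = 1: Horner steps 2 → 6, so m(1) = 6.
  α_4 = 3: Horner steps 2 → 3, so m(3) = 3.
  α_5 = 5: Horner steps 2 → 0, so m(5) = 0.
Codeword c = [5, 1, 6, 3, 0] ∈ F_7^5.


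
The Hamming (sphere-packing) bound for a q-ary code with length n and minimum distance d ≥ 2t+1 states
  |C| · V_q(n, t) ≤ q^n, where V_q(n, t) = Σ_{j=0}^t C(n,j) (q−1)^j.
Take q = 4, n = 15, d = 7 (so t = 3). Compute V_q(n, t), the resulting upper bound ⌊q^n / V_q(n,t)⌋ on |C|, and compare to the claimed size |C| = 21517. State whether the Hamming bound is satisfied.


V_q(n, t) = 13276, q^n = 1073741824, Hamming bound = 80878, |C| = 21517 ≤ bound (satisfied).

Step 1: Compute V_q(n, t) = Σ_{j=0}^3 C(n, j) (q−1)^j.
  j = 0: C(15,0)·(3)^0 = 1·1 = 1.
  j = 1: C(15,1)·(3)^1 = 15·3 = 45.
  j = 2: C(15,2)·(3)^2 = 105·9 = 945.
  j = 3: C(15,3)·(3)^3 = 455·27 = 12285.
  V_q(n, t) = 1 + 45 + 945 + 12285 = 13276.
Step 2: q^n = 4^15 = 1073741824.
Step 3: Hamming bound ⌊q^n / V_q(n,t)⌋ = ⌊1073741824/13276⌋ = 80878.
Step 4: Compare |C| = 21517 to 80878: satisfied.
The claimed |C| lies below the Hamming bound.


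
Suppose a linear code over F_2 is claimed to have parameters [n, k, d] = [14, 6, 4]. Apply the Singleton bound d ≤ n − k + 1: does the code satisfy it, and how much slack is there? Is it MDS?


Singleton RHS = n − k + 1 = 9, slack = 5, bound satisfied, not MDS.

Singleton bound: d ≤ n − k + 1.
Here n = 14, k = 6, so n − k + 1 = 9.
Given d = 4, check d ≤ 9: YES.
Slack = (n − k + 1) − d = 5.
The code is NOT MDS (slack = 5 > 0).
Description: the claimed parameters are [14, 6, 4]_2; such a code would be non-MDS.


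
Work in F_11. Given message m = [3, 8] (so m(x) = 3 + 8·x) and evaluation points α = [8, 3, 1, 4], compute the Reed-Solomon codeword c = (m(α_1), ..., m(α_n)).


c = [1, 5, 0, 2]

Message polynomial: m(x) = 3 + 8·x (mod 11).
For each evaluation point α_i, compute m(α_i) mod 11:
  α_1 = 8: Horner steps 8 → 1, so m(8) = 1.
  α_2 = 3: Horner steps 8 → 5, so m(3) = 5.
  α_3 = 1: Horner steps 8 → 0, so m(1) = 0.
  α_4 = 4: Horner steps 8 → 2, so m(4) = 2.
Codeword c = [1, 5, 0, 2] ∈ F_11^4.


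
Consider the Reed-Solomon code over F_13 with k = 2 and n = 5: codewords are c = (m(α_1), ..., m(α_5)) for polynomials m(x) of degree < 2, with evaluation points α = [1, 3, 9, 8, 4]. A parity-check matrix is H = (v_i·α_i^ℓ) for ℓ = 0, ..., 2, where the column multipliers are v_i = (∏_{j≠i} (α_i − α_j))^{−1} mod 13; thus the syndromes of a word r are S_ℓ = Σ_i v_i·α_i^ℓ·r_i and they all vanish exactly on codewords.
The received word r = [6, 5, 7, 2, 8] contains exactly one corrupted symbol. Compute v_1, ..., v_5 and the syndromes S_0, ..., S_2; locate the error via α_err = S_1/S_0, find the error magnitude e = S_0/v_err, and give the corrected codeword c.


S = (3, 9, 1), error at position 2, error magnitude e = 2, c = [6, 3, 7, 2, 8].

Step 1: column multipliers v_i = (∏_{j≠i}(α_i − α_j))^{−1} mod 13.
  i = 1 (α = 1): (1−3)(1−9)(1−8)(1−4) = (−2)·(−8)·(−7)·(−3) = 336 ≡ 11, so v_1 = 11^{−1} = 6 (mod 13).
  i = 2 (α = 3): (3−1)(3−9)(3−8)(3−4) = 2·(−6)·(−5)·(−1) = −60 ≡ 5, so v_2 = 5^{−1} = 8 (mod 13).
  i = 3 (α = 9): (9−1)(9−3)(9−8)(9−4) = 8·6·1·5 = 240 ≡ 6, so v_3 = 6^{−1} = 11 (mod 13).
  i = 4 (α = 8): (8−1)(8−3)(8−9)(8−4) = 7·5·(−1)·4 = −140 ≡ 3, so v_4 = 3^{−1} = 9 (mod 13).
  i = 5 (α = 4): (4−1)(4−3)(4−9)(4−8) = 3·1·(−5)·(−4) = 60 ≡ 8, so v_5 = 8^{−1} = 5 (mod 13).
  v = [6, 8, 11, 9, 5].
Step 2: syndromes of r = [6, 5, 7, 2, 8] (all sums mod 13).
  S_0 = Σ v_i r_i = 6·6 + 8·5 + 11·7 + 9·2 + 5·8 = 211 ≡ 3.
  S_1 = Σ v_i α_i r_i = 6·1·6 + 8·3·5 + 11·9·7 + 9·8·2 + 5·4·8 = 1153 ≡ 9.
  α_i^2 mod 13 = [1, 9, 3, 12, 3].
  S_2 = Σ v_i α_i^2 r_i = 6·1·6 + 8·9·5 + 11·3·7 + 9·12·2 + 5·3·8 = 963 ≡ 1.
  S = (3, 9, 1) ≠ 0, so r is not a codeword (an error is present).
Step 3: locate the error. For a single error e at position i, S_ℓ = v_i·e·α_i^ℓ, so α_err = S_1/S_0.
  S_0^{−1} = 3^{−1} = 9 (mod 13), so α_err = 9·9 = 81 ≡ 3 = α_2. Error position i = 2.
  Consistency check: S_2/S_1 = 1·3 = 3 ≡ 3 = α_err ✓ (single-error assumption holds).
Step 4: error magnitude e = S_0/v_2 = S_0·∏_{j≠2}(α_2 − α_j) = 3·5 = 15 ≡ 2 (mod 13).
Step 5: correct position 2: c_2 = r_2 − e = 5 − 2 ≡ 3 (mod 13). Hence c = [6, 3, 7, 2, 8].
  Check: interpolating c through the α_i gives m(x) = 1 + 5·x (degree < 2) with m(α_i) = c_i for every i, so c is indeed a codeword.


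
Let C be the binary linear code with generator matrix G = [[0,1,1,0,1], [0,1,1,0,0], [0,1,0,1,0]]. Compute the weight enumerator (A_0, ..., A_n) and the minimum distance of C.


Weight distribution: A_0 = 1, A_1 = 1, A_2 = 3, A_3 = 3. Minimum distance d = 1.

Enumerate all 2^3 = 8 messages m ∈ F_2^3.
For each, compute codeword c = mG in F_2^5, then tally its weight.
  m = 000 → c = 00000, weight = 0.
  m = 100 → c = 01101, weight = 3.
  m = 010 → c = 01100, weight = 2.
  m = 110 → c = 00001, weight = 1.
  m = 001 → c = 01010, weight = 2.
  m = 101 → c = 00111, weight = 3.
  m = 011 → c = 00110, weight = 2.
  m = 111 → c = 01011, weight = 3.
Tally weights:
  weight 0: 1 codewords.
  weight 1: 1 codewords.
  weight 2: 3 codewords.
  weight 3: 3 codewords.
Minimum distance d = smallest w > 0 with A_w > 0 = 1.
Sanity: Σ A_w = 8 = 2^3 = 8 ✓.
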